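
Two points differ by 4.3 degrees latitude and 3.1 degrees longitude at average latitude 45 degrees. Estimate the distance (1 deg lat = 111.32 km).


dlat_km = 4.3 * 111.32 = 478.676
dlon_km = 3.1 * 111.32 * cos(45) ≈ 244.017
dist = sqrt(478.676^2 + 244.017^2) ≈ 537.3 km

537.3 km


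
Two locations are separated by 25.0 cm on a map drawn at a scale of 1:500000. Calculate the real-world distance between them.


ground = 25.0 cm * 500000 / 100 = 125000.0 m = 125.0 km

125.0 km


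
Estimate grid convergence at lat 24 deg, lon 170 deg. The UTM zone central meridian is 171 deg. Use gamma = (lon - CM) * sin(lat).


gamma = (170 - 171) * sin(24) = -1 * 0.406737 = -0.407 degrees

-0.407 degrees


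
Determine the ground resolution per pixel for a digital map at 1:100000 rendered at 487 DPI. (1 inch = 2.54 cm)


pixel_cm = 2.54 / 487 ≈ 0.005216 cm
ground = pixel_cm * 100000 / 100 = 2.54 * 100000 / (487 * 100) = 254000 / 48700 ≈ 5.22 m

5.22 m


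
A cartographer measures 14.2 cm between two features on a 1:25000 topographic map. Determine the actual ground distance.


ground = 14.2 cm * 25000 / 100 = 3550.0 m = 3.55 km

3.55 km


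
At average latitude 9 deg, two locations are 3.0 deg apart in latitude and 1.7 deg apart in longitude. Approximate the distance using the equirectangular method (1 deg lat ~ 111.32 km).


dlat_km = 3.0 * 111.32 = 333.96
dlon_km = 1.7 * 111.32 * cos(9) ≈ 186.914
dist = sqrt(333.96^2 + 186.914^2) ≈ 382.7 km

382.7 km


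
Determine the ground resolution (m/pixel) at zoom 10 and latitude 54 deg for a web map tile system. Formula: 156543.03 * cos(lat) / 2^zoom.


res = 156543.03 * cos(54) / 2^10 = 156543.03 * 0.58778525 / 1024 = 89.86 m/pixel

89.86 m/pixel


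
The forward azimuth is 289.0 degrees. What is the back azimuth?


back azimuth = (289.0 + 180) mod 360 = 109.0 degrees

109.0 degrees


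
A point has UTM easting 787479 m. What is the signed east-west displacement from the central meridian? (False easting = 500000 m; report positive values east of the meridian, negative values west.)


displacement = 787479 - 500000 = 287479 m

287479 m


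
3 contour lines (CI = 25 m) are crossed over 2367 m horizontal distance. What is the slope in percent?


elevation change = 3 * 25 = 75 m
slope = 75 / 2367 * 100 = 3.2%

3.2%


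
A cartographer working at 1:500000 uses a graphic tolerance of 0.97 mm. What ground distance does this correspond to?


ground = 0.97 mm * 500000 / 1000 = 485.0 m

485.0 m


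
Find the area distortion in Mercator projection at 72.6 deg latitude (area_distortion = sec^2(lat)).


area_distortion = 1/cos^2(72.6) = 11.183

11.183


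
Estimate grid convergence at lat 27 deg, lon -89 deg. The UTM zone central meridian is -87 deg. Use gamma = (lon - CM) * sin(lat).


gamma = (-89 - -87) * sin(27) = -2 * 0.45399 = -0.908 degrees

-0.908 degrees


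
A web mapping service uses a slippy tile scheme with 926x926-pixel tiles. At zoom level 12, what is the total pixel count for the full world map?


tiles per axis = 2^12 = 4096
total tiles = 4096^2 = 16777216
pixels per axis = 4096 * 926 = 3792896
total pixels = 3792896^2 = 14386060066816

14386060066816 pixels


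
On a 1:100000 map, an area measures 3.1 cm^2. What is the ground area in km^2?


ground_area = 3.1 * (100000/100)^2 = 3100000.0 m^2 = 3.1 km^2

3.1 km^2


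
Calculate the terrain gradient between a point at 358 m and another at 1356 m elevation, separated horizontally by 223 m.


gradient = (1356 - 358) / 223 = 998 / 223 = 4.4753

4.4753


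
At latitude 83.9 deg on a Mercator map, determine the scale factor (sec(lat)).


SF = 1 / cos(83.9) = 1 / 0.106264 = 9.411

9.411


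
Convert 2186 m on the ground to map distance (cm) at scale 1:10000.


map_cm = 2186 * 100 / 10000 = 21.86 cm

21.86 cm


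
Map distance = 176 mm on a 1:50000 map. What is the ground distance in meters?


ground = 176 mm * 50000 / 1000 = 8800.0 m

8800.0 m


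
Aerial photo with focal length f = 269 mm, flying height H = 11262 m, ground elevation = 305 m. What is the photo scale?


scale = f / (H - h) = 269 mm / 10957 m = 269 / 10957000 = 1:40732

1:40732


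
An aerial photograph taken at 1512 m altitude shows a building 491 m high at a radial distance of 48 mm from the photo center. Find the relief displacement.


d = h * r / H = 491 * 48 / 1512 = 15.59 mm

15.59 mm


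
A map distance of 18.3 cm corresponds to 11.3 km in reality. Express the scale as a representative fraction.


ground = 11.3 km = 1130000 cm; RF denominator = ground / map = 1130000 / 18.3 ≈ 61749; RF = 1:61749

1:61749


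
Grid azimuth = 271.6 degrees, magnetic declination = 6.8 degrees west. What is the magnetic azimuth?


magnetic azimuth = grid azimuth - declination (east +ve)
mag_az = 271.6 - -6.8 = 278.4 degrees

278.4 degrees


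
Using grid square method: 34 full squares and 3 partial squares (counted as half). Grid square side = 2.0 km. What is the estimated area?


effective squares = 34 + 3 * 0.5 = 35.5
area = 35.5 * 4.0 = 142.0 km^2

142.0 km^2


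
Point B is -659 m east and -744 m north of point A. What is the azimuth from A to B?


az = atan2(-659, -744) = -138.5 deg
adjusted to 0-360: 221.5 degrees

221.5 degrees


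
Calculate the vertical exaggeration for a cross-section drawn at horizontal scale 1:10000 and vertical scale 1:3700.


VE = horizontal_scale / vertical_scale = 10000 / 3700 ≈ 2.7

2.7x


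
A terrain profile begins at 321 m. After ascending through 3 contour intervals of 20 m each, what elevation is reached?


elevation = 321 + 3 * 20 = 381 m

381 m


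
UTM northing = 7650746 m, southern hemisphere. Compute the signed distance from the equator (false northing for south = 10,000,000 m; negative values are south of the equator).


For southern: actual = 7650746 - 10000000 = -2349254 m

-2349254 m


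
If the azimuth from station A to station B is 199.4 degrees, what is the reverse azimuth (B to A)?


back azimuth = (199.4 + 180) mod 360 = 19.4 degrees

19.4 degrees


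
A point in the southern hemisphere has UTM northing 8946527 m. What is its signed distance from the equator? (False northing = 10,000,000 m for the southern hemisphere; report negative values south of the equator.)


For southern: actual = 8946527 - 10000000 = -1053473 m

-1053473 m


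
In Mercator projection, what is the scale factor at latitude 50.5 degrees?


SF = 1 / cos(50.5) = 1 / 0.636078 = 1.572

1.572


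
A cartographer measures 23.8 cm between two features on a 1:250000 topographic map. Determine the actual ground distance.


ground = 23.8 cm * 250000 / 100 = 59500.0 m = 59.5 km

59.5 km


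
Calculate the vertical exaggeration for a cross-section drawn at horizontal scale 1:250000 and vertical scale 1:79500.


VE = horizontal_scale / vertical_scale = 250000 / 79500 ≈ 3.1

3.1x


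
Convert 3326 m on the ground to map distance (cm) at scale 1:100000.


map_cm = 3326 * 100 / 100000 = 3.326 cm ≈ 3.33 cm

3.33 cm


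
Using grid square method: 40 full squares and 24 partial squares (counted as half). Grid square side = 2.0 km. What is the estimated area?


effective squares = 40 + 24 * 0.5 = 52.0
area = 52.0 * 4.0 = 208.0 km^2

208.0 km^2


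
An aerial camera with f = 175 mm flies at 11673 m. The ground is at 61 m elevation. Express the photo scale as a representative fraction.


scale = f / (H - h) = 175 mm / 11612 m = 175 / 11612000 = 1:66354

1:66354


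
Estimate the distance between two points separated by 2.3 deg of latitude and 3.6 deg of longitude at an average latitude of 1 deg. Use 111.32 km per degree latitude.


dlat_km = 2.3 * 111.32 = 256.036
dlon_km = 3.6 * 111.32 * cos(1) ≈ 400.691
dist = sqrt(256.036^2 + 400.691^2) ≈ 475.5 km

475.5 km


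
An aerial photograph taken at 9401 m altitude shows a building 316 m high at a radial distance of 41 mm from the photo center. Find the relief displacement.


d = h * r / H = 316 * 41 / 9401 = 1.38 mm

1.38 mm


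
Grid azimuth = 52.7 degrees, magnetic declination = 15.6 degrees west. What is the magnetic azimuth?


magnetic azimuth = grid azimuth - declination (east +ve)
mag_az = 52.7 - -15.6 = 68.3 degrees

68.3 degrees


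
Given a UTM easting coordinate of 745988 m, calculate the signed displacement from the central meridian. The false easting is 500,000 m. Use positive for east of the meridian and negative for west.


displacement = 745988 - 500000 = 245988 m

245988 m


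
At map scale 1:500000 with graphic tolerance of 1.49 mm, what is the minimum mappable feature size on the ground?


ground = 1.49 mm * 500000 / 1000 = 745.0 m

745.0 m


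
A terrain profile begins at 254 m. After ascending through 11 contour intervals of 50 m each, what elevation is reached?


elevation = 254 + 11 * 50 = 804 m

804 m


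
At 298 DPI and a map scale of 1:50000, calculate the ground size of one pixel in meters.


pixel_cm = 2.54 / 298 ≈ 0.008523 cm
ground = pixel_cm * 50000 / 100 = 2.54 * 50000 / (298 * 100) = 127000 / 29800 ≈ 4.26 m

4.26 m


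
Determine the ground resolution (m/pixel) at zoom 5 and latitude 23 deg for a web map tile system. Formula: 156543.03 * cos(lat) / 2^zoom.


res = 156543.03 * cos(23) / 2^5 = 156543.03 * 0.92050485 / 32 = 4503.08 m/pixel

4503.08 m/pixel


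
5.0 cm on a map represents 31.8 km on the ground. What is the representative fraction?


ground = 31.8 km = 3180000 cm; RF denominator = ground / map = 3180000 / 5.0 = 636000; RF = 1:636000

1:636000


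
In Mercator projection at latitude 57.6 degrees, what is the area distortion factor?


area_distortion = 1/cos^2(57.6) = 3.483

3.483


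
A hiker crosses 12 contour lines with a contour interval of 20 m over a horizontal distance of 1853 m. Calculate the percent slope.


elevation change = 12 * 20 = 240 m
slope = 240 / 1853 * 100 = 13.0%

13.0%


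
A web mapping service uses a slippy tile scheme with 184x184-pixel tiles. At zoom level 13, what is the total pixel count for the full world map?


tiles per axis = 2^13 = 8192
total tiles = 8192^2 = 67108864
pixels per axis = 8192 * 184 = 1507328
total pixels = 1507328^2 = 2272037699584

2272037699584 pixels


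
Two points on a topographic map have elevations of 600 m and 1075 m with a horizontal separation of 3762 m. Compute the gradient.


gradient = (1075 - 600) / 3762 = 475 / 3762 = 0.1263

0.1263


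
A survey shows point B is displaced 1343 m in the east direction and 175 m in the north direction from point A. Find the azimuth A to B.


az = atan2(1343, 175) = 82.6 deg
adjusted to 0-360: 82.6 degrees

82.6 degrees


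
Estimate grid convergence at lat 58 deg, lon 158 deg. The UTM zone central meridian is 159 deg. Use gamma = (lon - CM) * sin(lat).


gamma = (158 - 159) * sin(58) = -1 * 0.848048 = -0.848 degrees

-0.848 degrees


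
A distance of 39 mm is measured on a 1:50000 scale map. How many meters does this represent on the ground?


ground = 39 mm * 50000 / 1000 = 1950.0 m

1950.0 m


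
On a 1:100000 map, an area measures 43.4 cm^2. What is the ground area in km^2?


ground_area = 43.4 * (100000/100)^2 = 43400000.0 m^2 = 43.4 km^2

43.4 km^2


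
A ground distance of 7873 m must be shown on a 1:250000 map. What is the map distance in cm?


map_cm = 7873 * 100 / 250000 = 3.1492 cm ≈ 3.15 cm

3.15 cm


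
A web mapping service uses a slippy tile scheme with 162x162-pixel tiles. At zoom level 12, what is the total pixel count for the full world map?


tiles per axis = 2^12 = 4096
total tiles = 4096^2 = 16777216
pixels per axis = 4096 * 162 = 663552
total pixels = 663552^2 = 440301256704

440301256704 pixels


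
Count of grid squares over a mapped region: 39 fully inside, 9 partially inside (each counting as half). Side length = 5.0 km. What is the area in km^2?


effective squares = 39 + 9 * 0.5 = 43.5
area = 43.5 * 25.0 = 1087.5 km^2

1087.5 km^2


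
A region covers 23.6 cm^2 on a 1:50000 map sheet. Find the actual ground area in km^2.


ground_area = 23.6 * (50000/100)^2 = 5900000.0 m^2 = 5.9 km^2

5.9 km^2


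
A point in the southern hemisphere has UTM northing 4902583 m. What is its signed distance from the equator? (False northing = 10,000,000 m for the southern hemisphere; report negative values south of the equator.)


For southern: actual = 4902583 - 10000000 = -5097417 m

-5097417 m


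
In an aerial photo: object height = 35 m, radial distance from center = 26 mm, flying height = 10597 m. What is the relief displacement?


d = h * r / H = 35 * 26 / 10597 = 0.09 mm

0.09 mm


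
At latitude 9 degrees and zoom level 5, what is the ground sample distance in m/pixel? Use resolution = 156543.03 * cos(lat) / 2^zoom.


res = 156543.03 * cos(9) / 2^5 = 156543.03 * 0.98768834 / 32 = 4831.74 m/pixel

4831.74 m/pixel


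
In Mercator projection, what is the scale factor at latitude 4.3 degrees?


SF = 1 / cos(4.3) = 1 / 0.997185 = 1.003

1.003


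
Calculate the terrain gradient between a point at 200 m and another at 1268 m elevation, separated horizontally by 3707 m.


gradient = (1268 - 200) / 3707 = 1068 / 3707 = 0.2881

0.2881


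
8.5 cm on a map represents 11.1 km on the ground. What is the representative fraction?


ground = 11.1 km = 1110000 cm; RF denominator = ground / map = 1110000 / 8.5 ≈ 130588; RF = 1:130588

1:130588


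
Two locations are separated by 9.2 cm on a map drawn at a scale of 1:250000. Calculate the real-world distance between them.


ground = 9.2 cm * 250000 / 100 = 23000.0 m = 23.0 km

23.0 km


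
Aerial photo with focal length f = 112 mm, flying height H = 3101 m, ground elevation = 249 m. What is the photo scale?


scale = f / (H - h) = 112 mm / 2852 m = 112 / 2852000 = 1:25464

1:25464


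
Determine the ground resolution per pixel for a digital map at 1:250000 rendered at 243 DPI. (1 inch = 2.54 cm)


pixel_cm = 2.54 / 243 ≈ 0.010453 cm
ground = pixel_cm * 250000 / 100 = 2.54 * 250000 / (243 * 100) = 635000 / 24300 ≈ 26.13 m

26.13 m


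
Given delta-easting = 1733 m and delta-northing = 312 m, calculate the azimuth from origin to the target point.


az = atan2(1733, 312) = 79.8 deg
adjusted to 0-360: 79.8 degrees

79.8 degrees


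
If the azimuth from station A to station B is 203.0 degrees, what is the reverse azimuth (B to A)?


back azimuth = (203.0 + 180) mod 360 = 23.0 degrees

23.0 degrees


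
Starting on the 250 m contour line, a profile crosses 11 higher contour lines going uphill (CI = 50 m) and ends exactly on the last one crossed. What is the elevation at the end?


elevation = 250 + 11 * 50 = 800 m

800 m


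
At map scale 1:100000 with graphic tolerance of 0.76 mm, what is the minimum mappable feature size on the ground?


ground = 0.76 mm * 100000 / 1000 = 76.0 m

76.0 m


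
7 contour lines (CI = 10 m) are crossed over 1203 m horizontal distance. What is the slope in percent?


elevation change = 7 * 10 = 70 m
slope = 70 / 1203 * 100 = 5.8%

5.8%


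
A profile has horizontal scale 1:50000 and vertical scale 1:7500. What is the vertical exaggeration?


VE = horizontal_scale / vertical_scale = 50000 / 7500 ≈ 6.7

6.7x


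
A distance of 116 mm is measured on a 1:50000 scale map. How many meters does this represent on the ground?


ground = 116 mm * 50000 / 1000 = 5800.0 m

5800.0 m


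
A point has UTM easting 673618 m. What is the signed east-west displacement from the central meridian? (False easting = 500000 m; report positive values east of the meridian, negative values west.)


displacement = 673618 - 500000 = 173618 m

173618 m


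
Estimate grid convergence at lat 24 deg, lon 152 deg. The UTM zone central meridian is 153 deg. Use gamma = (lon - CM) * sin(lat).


gamma = (152 - 153) * sin(24) = -1 * 0.406737 = -0.407 degrees

-0.407 degrees


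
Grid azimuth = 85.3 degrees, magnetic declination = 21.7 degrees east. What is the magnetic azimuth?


magnetic azimuth = grid azimuth - declination (east +ve)
mag_az = 85.3 - 21.7 = 63.6 degrees

63.6 degrees


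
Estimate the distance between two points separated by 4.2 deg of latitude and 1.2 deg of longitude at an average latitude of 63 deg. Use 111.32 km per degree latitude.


dlat_km = 4.2 * 111.32 = 467.544
dlon_km = 1.2 * 111.32 * cos(63) ≈ 60.646
dist = sqrt(467.544^2 + 60.646^2) ≈ 471.5 km

471.5 km


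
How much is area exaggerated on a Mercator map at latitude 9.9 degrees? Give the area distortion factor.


area_distortion = 1/cos^2(9.9) = 1.03

1.03


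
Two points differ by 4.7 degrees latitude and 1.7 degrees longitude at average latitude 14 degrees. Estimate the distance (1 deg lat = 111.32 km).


dlat_km = 4.7 * 111.32 = 523.204
dlon_km = 1.7 * 111.32 * cos(14) ≈ 183.623
dist = sqrt(523.204^2 + 183.623^2) ≈ 554.5 km

554.5 km


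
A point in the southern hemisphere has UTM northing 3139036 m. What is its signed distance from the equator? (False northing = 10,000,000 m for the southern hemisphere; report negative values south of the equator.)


For southern: actual = 3139036 - 10000000 = -6860964 m

-6860964 m


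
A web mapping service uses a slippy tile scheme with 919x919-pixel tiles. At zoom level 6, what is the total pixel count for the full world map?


tiles per axis = 2^6 = 64
total tiles = 64^2 = 4096
pixels per axis = 64 * 919 = 58816
total pixels = 58816^2 = 3459321856

3459321856 pixels


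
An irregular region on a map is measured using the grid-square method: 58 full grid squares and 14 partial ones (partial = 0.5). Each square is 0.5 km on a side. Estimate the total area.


effective squares = 58 + 14 * 0.5 = 65.0
area = 65.0 * 0.25 = 16.25 km^2

16.25 km^2


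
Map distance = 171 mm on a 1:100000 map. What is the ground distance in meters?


ground = 171 mm * 100000 / 1000 = 17100.0 m

17100.0 m


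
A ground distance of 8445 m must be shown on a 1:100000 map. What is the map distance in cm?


map_cm = 8445 * 100 / 100000 = 8.445 cm ≈ 8.45 cm

8.45 cm


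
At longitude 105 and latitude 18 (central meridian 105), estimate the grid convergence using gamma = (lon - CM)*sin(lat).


gamma = (105 - 105) * sin(18) = 0 * 0.309017 = 0.0 degrees

0.0 degrees


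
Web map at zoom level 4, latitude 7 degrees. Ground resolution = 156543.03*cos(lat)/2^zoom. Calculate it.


res = 156543.03 * cos(7) / 2^4 = 156543.03 * 0.99254615 / 16 = 9711.01 m/pixel

9711.01 m/pixel


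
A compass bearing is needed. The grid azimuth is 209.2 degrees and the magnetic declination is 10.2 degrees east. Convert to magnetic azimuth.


magnetic azimuth = grid azimuth - declination (east +ve)
mag_az = 209.2 - 10.2 = 199.0 degrees

199.0 degrees


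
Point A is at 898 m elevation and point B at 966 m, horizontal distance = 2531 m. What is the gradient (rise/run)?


gradient = (966 - 898) / 2531 = 68 / 2531 = 0.0269

0.0269


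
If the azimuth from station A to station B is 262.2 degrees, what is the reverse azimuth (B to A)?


back azimuth = (262.2 + 180) mod 360 = 82.2 degrees

82.2 degrees


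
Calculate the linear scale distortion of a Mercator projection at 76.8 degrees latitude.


SF = 1 / cos(76.8) = 1 / 0.228351 = 4.379

4.379


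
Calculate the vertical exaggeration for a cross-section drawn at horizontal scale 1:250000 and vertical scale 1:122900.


VE = horizontal_scale / vertical_scale = 250000 / 122900 ≈ 2.0

2.0x


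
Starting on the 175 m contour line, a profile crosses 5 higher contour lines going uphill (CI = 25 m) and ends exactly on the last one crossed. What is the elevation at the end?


elevation = 175 + 5 * 25 = 300 m

300 m


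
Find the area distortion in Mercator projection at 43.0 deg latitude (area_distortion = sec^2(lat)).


area_distortion = 1/cos^2(43.0) = 1.87

1.87


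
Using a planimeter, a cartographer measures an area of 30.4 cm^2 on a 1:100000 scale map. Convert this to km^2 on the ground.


ground_area = 30.4 * (100000/100)^2 = 30400000.0 m^2 = 30.4 km^2

30.4 km^2


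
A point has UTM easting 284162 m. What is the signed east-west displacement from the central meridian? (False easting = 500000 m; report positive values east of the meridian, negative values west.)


displacement = 284162 - 500000 = -215838 m

-215838 m


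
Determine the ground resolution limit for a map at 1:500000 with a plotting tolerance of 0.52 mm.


ground = 0.52 mm * 500000 / 1000 = 260.0 m

260.0 m


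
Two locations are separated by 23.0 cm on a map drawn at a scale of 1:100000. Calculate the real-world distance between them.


ground = 23.0 cm * 100000 / 100 = 23000.0 m = 23.0 km

23.0 km


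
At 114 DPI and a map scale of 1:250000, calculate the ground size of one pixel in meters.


pixel_cm = 2.54 / 114 ≈ 0.022281 cm
ground = pixel_cm * 250000 / 100 = 2.54 * 250000 / (114 * 100) = 635000 / 11400 ≈ 55.7 m

55.7 m


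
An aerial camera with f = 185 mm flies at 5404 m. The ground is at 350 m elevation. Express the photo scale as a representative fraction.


scale = f / (H - h) = 185 mm / 5054 m = 185 / 5054000 = 1:27319

1:27319


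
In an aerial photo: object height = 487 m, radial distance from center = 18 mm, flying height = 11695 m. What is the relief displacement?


d = h * r / H = 487 * 18 / 11695 = 0.75 mm

0.75 mm


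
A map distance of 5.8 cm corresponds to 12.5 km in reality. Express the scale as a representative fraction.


ground = 12.5 km = 1250000 cm; RF denominator = ground / map = 1250000 / 5.8 ≈ 215517; RF = 1:215517

1:215517


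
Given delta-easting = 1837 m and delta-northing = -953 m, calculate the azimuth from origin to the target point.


az = atan2(1837, -953) = 117.4 deg
adjusted to 0-360: 117.4 degrees

117.4 degrees


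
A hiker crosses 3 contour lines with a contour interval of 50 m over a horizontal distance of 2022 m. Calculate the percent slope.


elevation change = 3 * 50 = 150 m
slope = 150 / 2022 * 100 = 7.4%

7.4%


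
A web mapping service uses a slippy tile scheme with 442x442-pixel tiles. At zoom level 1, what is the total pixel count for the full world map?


tiles per axis = 2^1 = 2
total tiles = 2^2 = 4
pixels per axis = 2 * 442 = 884
total pixels = 884^2 = 781456

781456 pixels


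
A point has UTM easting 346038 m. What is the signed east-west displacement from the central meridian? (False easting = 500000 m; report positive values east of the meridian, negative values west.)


displacement = 346038 - 500000 = -153962 m

-153962 m


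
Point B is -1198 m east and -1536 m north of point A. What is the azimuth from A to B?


az = atan2(-1198, -1536) = -142.0 deg
adjusted to 0-360: 218.0 degrees

218.0 degrees


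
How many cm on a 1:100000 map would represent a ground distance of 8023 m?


map_cm = 8023 * 100 / 100000 = 8.023 cm ≈ 8.02 cm

8.02 cm


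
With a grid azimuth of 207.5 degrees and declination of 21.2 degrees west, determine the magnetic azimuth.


magnetic azimuth = grid azimuth - declination (east +ve)
mag_az = 207.5 - -21.2 = 228.7 degrees

228.7 degrees


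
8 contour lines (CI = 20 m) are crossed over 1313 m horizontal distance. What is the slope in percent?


elevation change = 8 * 20 = 160 m
slope = 160 / 1313 * 100 = 12.2%

12.2%


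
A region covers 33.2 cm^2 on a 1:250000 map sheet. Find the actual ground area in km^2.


ground_area = 33.2 * (250000/100)^2 = 207500000.0 m^2 = 207.5 km^2

207.5 km^2


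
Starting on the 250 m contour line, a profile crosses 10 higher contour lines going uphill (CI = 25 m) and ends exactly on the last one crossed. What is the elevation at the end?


elevation = 250 + 10 * 25 = 500 m

500 m


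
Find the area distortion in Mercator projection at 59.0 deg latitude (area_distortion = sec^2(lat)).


area_distortion = 1/cos^2(59.0) = 3.77

3.77


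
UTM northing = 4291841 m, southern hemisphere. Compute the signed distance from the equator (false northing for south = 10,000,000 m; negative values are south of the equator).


For southern: actual = 4291841 - 10000000 = -5708159 m

-5708159 m


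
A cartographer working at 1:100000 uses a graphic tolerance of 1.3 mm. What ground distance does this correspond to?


ground = 1.3 mm * 100000 / 1000 = 130.0 m

130.0 m


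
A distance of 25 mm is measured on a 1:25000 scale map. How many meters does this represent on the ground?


ground = 25 mm * 25000 / 1000 = 625.0 m

625.0 m


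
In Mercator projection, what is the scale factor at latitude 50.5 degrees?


SF = 1 / cos(50.5) = 1 / 0.636078 = 1.572

1.572


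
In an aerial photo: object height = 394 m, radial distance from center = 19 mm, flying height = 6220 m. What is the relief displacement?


d = h * r / H = 394 * 19 / 6220 = 1.2 mm

1.2 mm


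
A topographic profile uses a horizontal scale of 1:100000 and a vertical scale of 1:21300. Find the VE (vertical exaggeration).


VE = horizontal_scale / vertical_scale = 100000 / 21300 ≈ 4.7

4.7x


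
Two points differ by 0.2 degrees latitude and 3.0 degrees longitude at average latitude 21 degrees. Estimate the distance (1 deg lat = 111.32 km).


dlat_km = 0.2 * 111.32 = 22.264
dlon_km = 3.0 * 111.32 * cos(21) ≈ 311.779
dist = sqrt(22.264^2 + 311.779^2) ≈ 312.6 km

312.6 km


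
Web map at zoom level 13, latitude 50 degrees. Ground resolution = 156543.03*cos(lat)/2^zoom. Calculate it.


res = 156543.03 * cos(50) / 2^13 = 156543.03 * 0.64278761 / 8192 = 12.28 m/pixel

12.28 m/pixel


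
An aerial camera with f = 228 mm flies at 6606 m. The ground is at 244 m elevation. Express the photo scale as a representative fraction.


scale = f / (H - h) = 228 mm / 6362 m = 228 / 6362000 = 1:27904

1:27904


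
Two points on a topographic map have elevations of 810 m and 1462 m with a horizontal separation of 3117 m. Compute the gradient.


gradient = (1462 - 810) / 3117 = 652 / 3117 = 0.2092

0.2092


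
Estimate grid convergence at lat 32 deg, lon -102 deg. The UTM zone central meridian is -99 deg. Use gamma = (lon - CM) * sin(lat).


gamma = (-102 - -99) * sin(32) = -3 * 0.529919 = -1.59 degrees

-1.59 degrees


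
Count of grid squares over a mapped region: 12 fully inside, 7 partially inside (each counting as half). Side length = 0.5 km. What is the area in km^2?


effective squares = 12 + 7 * 0.5 = 15.5
area = 15.5 * 0.25 = 3.875 km^2

3.875 km^2


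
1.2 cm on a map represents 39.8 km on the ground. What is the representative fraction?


ground = 39.8 km = 3980000 cm; RF denominator = ground / map = 3980000 / 1.2 ≈ 3316667; RF = 1:3316667

1:3316667


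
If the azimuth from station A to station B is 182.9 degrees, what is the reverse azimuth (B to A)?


back azimuth = (182.9 + 180) mod 360 = 2.9 degrees

2.9 degrees


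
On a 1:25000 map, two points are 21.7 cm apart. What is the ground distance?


ground = 21.7 cm * 25000 / 100 = 5425.0 m = 5.425 km

5.425 km


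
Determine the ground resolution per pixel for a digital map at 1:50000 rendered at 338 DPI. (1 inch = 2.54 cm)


pixel_cm = 2.54 / 338 ≈ 0.007515 cm
ground = pixel_cm * 50000 / 100 = 2.54 * 50000 / (338 * 100) = 127000 / 33800 ≈ 3.76 m

3.76 m


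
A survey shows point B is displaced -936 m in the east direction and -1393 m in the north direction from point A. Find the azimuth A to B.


az = atan2(-936, -1393) = -146.1 deg
adjusted to 0-360: 213.9 degrees

213.9 degrees


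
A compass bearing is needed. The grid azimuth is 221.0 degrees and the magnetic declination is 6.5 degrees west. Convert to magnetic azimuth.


magnetic azimuth = grid azimuth - declination (east +ve)
mag_az = 221.0 - -6.5 = 227.5 degrees

227.5 degrees


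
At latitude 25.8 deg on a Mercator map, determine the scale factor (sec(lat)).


SF = 1 / cos(25.8) = 1 / 0.900319 = 1.111

1.111


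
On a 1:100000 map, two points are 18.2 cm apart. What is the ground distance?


ground = 18.2 cm * 100000 / 100 = 18200.0 m = 18.2 km

18.2 km


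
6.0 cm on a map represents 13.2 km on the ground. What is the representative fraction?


ground = 13.2 km = 1320000 cm; RF denominator = ground / map = 1320000 / 6.0 = 220000; RF = 1:220000

1:220000


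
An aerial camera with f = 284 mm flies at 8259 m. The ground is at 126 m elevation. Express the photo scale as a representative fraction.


scale = f / (H - h) = 284 mm / 8133 m = 284 / 8133000 = 1:28637

1:28637


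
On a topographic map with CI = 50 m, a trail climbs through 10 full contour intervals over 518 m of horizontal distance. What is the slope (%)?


elevation change = 10 * 50 = 500 m
slope = 500 / 518 * 100 = 96.5%

96.5%


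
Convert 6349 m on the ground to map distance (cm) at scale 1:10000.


map_cm = 6349 * 100 / 10000 = 63.49 cm

63.49 cm


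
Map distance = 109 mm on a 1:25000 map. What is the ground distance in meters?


ground = 109 mm * 25000 / 1000 = 2725.0 m

2725.0 m


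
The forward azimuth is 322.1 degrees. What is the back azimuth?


back azimuth = (322.1 + 180) mod 360 = 142.1 degrees

142.1 degrees


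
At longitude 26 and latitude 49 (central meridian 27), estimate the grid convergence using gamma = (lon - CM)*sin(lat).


gamma = (26 - 27) * sin(49) = -1 * 0.75471 = -0.755 degrees

-0.755 degrees


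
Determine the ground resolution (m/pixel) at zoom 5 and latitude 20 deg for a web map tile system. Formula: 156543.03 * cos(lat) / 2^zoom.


res = 156543.03 * cos(20) / 2^5 = 156543.03 * 0.93969262 / 32 = 4596.95 m/pixel

4596.95 m/pixel


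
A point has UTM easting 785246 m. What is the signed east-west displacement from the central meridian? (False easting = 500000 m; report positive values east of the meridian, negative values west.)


displacement = 785246 - 500000 = 285246 m

285246 m


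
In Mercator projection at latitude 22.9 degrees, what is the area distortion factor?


area_distortion = 1/cos^2(22.9) = 1.178

1.178


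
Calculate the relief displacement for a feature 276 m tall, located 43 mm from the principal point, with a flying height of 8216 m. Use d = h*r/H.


d = h * r / H = 276 * 43 / 8216 = 1.44 mm

1.44 mm


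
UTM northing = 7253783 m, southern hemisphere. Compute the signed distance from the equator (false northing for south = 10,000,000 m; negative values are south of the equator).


For southern: actual = 7253783 - 10000000 = -2746217 m

-2746217 m


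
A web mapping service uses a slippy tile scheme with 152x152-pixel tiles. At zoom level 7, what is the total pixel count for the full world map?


tiles per axis = 2^7 = 128
total tiles = 128^2 = 16384
pixels per axis = 128 * 152 = 19456
total pixels = 19456^2 = 378535936

378535936 pixels


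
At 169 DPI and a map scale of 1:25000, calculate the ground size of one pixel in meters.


pixel_cm = 2.54 / 169 ≈ 0.01503 cm
ground = pixel_cm * 25000 / 100 = 2.54 * 25000 / (169 * 100) = 63500 / 16900 ≈ 3.76 m

3.76 m


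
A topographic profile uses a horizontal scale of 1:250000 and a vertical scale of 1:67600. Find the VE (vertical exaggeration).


VE = horizontal_scale / vertical_scale = 250000 / 67600 ≈ 3.7

3.7x


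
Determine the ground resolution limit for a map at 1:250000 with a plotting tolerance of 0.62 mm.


ground = 0.62 mm * 250000 / 1000 = 155.0 m

155.0 m


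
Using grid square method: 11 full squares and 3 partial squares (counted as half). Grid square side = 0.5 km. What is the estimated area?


effective squares = 11 + 3 * 0.5 = 12.5
area = 12.5 * 0.25 = 3.125 km^2

3.125 km^2


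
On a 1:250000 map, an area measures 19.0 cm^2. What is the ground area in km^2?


ground_area = 19.0 * (250000/100)^2 = 118750000.0 m^2 = 118.75 km^2

118.75 km^2


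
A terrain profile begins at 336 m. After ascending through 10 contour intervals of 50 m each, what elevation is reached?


elevation = 336 + 10 * 50 = 836 m

836 m


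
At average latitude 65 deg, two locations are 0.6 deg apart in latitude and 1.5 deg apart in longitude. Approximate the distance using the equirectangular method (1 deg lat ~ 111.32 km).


dlat_km = 0.6 * 111.32 = 66.792
dlon_km = 1.5 * 111.32 * cos(65) ≈ 70.569
dist = sqrt(66.792^2 + 70.569^2) ≈ 97.2 km

97.2 km


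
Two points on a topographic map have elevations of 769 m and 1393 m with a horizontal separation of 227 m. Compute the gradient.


gradient = (1393 - 769) / 227 = 624 / 227 = 2.7489

2.7489


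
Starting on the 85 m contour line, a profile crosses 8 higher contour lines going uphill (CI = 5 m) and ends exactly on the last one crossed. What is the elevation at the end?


elevation = 85 + 8 * 5 = 125 m

125 m


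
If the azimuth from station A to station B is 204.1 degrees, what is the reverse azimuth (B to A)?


back azimuth = (204.1 + 180) mod 360 = 24.1 degrees

24.1 degrees


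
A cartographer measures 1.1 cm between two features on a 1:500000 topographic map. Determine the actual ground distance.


ground = 1.1 cm * 500000 / 100 = 5500.0 m = 5.5 km

5.5 km


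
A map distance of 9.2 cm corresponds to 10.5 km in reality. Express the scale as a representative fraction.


ground = 10.5 km = 1050000 cm; RF denominator = ground / map = 1050000 / 9.2 ≈ 114130; RF = 1:114130

1:114130


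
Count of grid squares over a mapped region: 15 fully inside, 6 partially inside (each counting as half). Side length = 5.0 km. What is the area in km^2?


effective squares = 15 + 6 * 0.5 = 18.0
area = 18.0 * 25.0 = 450.0 km^2

450.0 km^2


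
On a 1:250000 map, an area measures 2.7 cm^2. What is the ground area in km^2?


ground_area = 2.7 * (250000/100)^2 = 16875000.0 m^2 = 16.875 km^2

16.875 km^2


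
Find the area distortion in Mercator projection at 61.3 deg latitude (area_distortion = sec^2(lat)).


area_distortion = 1/cos^2(61.3) = 4.336

4.336


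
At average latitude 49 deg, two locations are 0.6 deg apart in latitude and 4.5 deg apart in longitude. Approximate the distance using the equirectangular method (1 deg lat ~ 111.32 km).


dlat_km = 0.6 * 111.32 = 66.792
dlon_km = 4.5 * 111.32 * cos(49) ≈ 328.646
dist = sqrt(66.792^2 + 328.646^2) ≈ 335.4 km

335.4 km


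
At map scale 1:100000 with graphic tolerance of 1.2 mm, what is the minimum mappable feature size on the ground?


ground = 1.2 mm * 100000 / 1000 = 120.0 m

120.0 m


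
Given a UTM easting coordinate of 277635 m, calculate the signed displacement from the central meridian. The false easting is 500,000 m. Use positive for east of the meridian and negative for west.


displacement = 277635 - 500000 = -222365 m

-222365 m


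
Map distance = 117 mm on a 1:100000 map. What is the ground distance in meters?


ground = 117 mm * 100000 / 1000 = 11700.0 m

11700.0 m


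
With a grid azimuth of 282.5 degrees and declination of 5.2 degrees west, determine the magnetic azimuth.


magnetic azimuth = grid azimuth - declination (east +ve)
mag_az = 282.5 - -5.2 = 287.7 degrees

287.7 degrees


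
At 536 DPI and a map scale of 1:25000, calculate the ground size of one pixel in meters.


pixel_cm = 2.54 / 536 ≈ 0.004739 cm
ground = pixel_cm * 25000 / 100 = 2.54 * 25000 / (536 * 100) = 63500 / 53600 ≈ 1.18 m

1.18 m


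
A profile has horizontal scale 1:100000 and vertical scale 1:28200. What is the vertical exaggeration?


VE = horizontal_scale / vertical_scale = 100000 / 28200 ≈ 3.5

3.5x


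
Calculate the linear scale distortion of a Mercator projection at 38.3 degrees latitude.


SF = 1 / cos(38.3) = 1 / 0.784776 = 1.274

1.274


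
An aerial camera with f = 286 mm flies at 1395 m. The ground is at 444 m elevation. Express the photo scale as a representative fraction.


scale = f / (H - h) = 286 mm / 951 m = 286 / 951000 = 1:3325

1:3325


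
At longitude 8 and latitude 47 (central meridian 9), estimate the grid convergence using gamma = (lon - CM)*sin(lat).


gamma = (8 - 9) * sin(47) = -1 * 0.731354 = -0.731 degrees

-0.731 degrees


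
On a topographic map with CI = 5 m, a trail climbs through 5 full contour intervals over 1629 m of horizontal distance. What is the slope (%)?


elevation change = 5 * 5 = 25 m
slope = 25 / 1629 * 100 = 1.5%

1.5%


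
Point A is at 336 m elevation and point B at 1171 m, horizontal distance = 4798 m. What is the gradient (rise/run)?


gradient = (1171 - 336) / 4798 = 835 / 4798 = 0.174

0.174


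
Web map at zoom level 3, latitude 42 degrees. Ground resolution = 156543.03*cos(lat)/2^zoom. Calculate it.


res = 156543.03 * cos(42) / 2^3 = 156543.03 * 0.74314483 / 8 = 14541.77 m/pixel

14541.77 m/pixel


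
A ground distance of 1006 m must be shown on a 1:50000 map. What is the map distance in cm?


map_cm = 1006 * 100 / 50000 = 2.012 cm ≈ 2.01 cm

2.01 cm


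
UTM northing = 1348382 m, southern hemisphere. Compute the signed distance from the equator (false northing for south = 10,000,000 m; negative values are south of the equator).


For southern: actual = 1348382 - 10000000 = -8651618 m

-8651618 m


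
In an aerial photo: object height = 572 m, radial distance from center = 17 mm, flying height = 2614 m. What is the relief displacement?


d = h * r / H = 572 * 17 / 2614 = 3.72 mm

3.72 mm


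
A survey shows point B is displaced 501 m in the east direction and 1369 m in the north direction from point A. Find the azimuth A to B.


az = atan2(501, 1369) = 20.1 deg
adjusted to 0-360: 20.1 degrees

20.1 degrees


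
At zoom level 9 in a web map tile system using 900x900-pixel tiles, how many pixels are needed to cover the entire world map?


tiles per axis = 2^9 = 512
total tiles = 512^2 = 262144
pixels per axis = 512 * 900 = 460800
total pixels = 460800^2 = 212336640000

212336640000 pixels


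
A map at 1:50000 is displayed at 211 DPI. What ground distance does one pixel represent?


pixel_cm = 2.54 / 211 ≈ 0.012038 cm
ground = pixel_cm * 50000 / 100 = 2.54 * 50000 / (211 * 100) = 127000 / 21100 ≈ 6.02 m

6.02 m


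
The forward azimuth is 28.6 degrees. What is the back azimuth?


back azimuth = (28.6 + 180) mod 360 = 208.6 degrees

208.6 degrees


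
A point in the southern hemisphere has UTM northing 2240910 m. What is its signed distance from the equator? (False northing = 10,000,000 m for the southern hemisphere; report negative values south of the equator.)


For southern: actual = 2240910 - 10000000 = -7759090 m

-7759090 m


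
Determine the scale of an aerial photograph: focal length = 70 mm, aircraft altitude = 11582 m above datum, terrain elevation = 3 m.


scale = f / (H - h) = 70 mm / 11579 m = 70 / 11579000 = 1:165414

1:165414


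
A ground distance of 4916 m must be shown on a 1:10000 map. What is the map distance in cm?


map_cm = 4916 * 100 / 10000 = 49.16 cm

49.16 cm


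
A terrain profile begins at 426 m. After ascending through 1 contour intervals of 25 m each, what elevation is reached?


elevation = 426 + 1 * 25 = 451 m

451 m


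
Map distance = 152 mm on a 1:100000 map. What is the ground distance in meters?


ground = 152 mm * 100000 / 1000 = 15200.0 m

15200.0 m


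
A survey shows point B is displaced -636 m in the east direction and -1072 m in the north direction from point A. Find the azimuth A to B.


az = atan2(-636, -1072) = -149.3 deg
adjusted to 0-360: 210.7 degrees

210.7 degrees


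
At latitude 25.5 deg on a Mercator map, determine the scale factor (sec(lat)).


SF = 1 / cos(25.5) = 1 / 0.902585 = 1.108

1.108
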